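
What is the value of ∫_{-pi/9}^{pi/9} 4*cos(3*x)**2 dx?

sqrt(3)/3 + 4*pi/9

Use the identity cos^2(3*x) = (1 + cos(6*x))/2.
An antiderivative is F(x) = 2*x + sin(6*x)/3.
Then F(pi/9) - F(-pi/9) = (sqrt(3)/6 + 2*pi/9) - (-2*pi/9 - sqrt(3)/6) = sqrt(3)/3 + 4*pi/9.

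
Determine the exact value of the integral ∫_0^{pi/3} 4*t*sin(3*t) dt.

Integrate by parts once (u = t, dv = 4*sin(3*t) dt).
An antiderivative is F(t) = -4*t*cos(3*t)/3 + 4*sin(3*t)/9.
Then F(pi/3) - F(0) = (4*pi/9) - (0) = 4*pi/9.

4*pi/9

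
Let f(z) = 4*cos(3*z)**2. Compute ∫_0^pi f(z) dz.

2*pi

Use the identity cos^2(3*z) = (1 + cos(6*z))/2.
An antiderivative is F(z) = 2*z + sin(6*z)/3.
Then F(pi) - F(0) = (2*pi) - (0) = 2*pi.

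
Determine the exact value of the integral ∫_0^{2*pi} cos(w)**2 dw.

Use the identity cos^2(w) = (1 + cos(2*w))/2.
An antiderivative is F(w) = w/2 + sin(2*w)/4.
Then F(2*pi) - F(0) = (pi) - (0) = pi.

pi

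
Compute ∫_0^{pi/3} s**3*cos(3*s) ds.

4/27 - pi**2/27

Integrate by parts 3 times (u = s^3, dv = cos(3*s) ds).
An antiderivative is F(s) = s**3*sin(3*s)/3 + s**2*cos(3*s)/3 - 2*s*sin(3*s)/9 - 2*cos(3*s)/27.
Then F(pi/3) - F(0) = (2/27 - pi**2/27) - (-2/27) = 4/27 - pi**2/27.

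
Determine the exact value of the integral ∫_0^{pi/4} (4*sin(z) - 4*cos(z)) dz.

4 - 4*sqrt(2)

An antiderivative is F(z) = -4*sin(z) - 4*cos(z).
Then F(pi/4) - F(0) = (-4*sqrt(2)) - (-4) = 4 - 4*sqrt(2).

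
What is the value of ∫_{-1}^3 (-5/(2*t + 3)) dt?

-5*log(3)

An antiderivative is F(t) = -5*log(2*t + 3)/2.
Then F(3) - F(-1) = (-5*log(3)) - (0) = -5*log(3).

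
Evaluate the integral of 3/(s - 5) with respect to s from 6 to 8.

An antiderivative is F(s) = 3*log(s - 5).
Then F(8) - F(6) = (log(27)) - (0) = log(27).

log(27)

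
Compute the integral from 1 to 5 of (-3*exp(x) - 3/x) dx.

-3*exp(5) - 3*log(5) + 3*exp(1)

An antiderivative is F(x) = -3*exp(x) - 3*log(x).
Then F(5) - F(1) = (-3*exp(5) - 3*log(5)) - (-3*exp(1)) = -3*exp(5) - 3*log(5) + 3*exp(1).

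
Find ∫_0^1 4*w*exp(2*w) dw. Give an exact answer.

Integrate by parts once (u = w, dv = 4*exp(2*w) dw).
An antiderivative is F(w) = (2*w - 1)*exp(2*w).
Then F(1) - F(0) = (exp(2)) - (-1) = 1 + exp(2).

1 + exp(2)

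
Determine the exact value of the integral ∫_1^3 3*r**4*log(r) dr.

-726/25 + 729*log(3)/5

Integrate by parts once (u = ln r, dv = 3*r**4 dr).
An antiderivative is F(r) = 3*r**5*(5*log(r) - 1)/25.
Then F(3) - F(1) = (-729/25 + 729*log(3)/5) - (-3/25) = -726/25 + 729*log(3)/5.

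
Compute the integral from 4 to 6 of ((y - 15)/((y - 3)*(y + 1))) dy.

-4*log(5) - 3*log(3) + 4*log(7)

Factor the denominator: y**2 - 2*y - 3 = (y + 1)(y - 3).
Partial fractions: (y - 15)/((y - 3)*(y + 1)) = 4/(y + 1) - 3/(y - 3).
An antiderivative is F(y) = -3*log(y - 3) + 4*log(y + 1).
Then F(6) - F(4) = (-3*log(3) + 4*log(7)) - (4*log(5)) = -4*log(5) - 3*log(3) + 4*log(7).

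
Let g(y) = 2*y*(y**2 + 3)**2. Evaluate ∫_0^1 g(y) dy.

37/3

Let u = y**2 + 3, so du = 2*y dy. When y = 0, u = 3; when y = 1, u = 4.
The integral becomes ∫ u**2 du from 3 to 4, with antiderivative u**3/3.
Back in y: F(y) = (y**2 + 3)**3/3.
Then F(1) - F(0) = (64/3) - (9) = 37/3.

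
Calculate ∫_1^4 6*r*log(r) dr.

-45/2 + 96*log(2)

Integrate by parts once (u = ln r, dv = 6*r dr).
An antiderivative is F(r) = 3*r**2*(2*log(r) - 1)/2.
Then F(4) - F(1) = (-24 + 96*log(2)) - (-3/2) = -45/2 + 96*log(2).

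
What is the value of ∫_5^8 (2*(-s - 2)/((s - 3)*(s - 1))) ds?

-5*log(5) - log(2) + 3*log(7)

Factor the denominator: s**2 - 4*s + 3 = (s - 1)(s - 3).
Partial fractions: 2*(-s - 2)/((s - 3)*(s - 1)) = 3/(s - 1) - 5/(s - 3).
An antiderivative is F(s) = -5*log(s - 3) + 3*log(s - 1).
Then F(8) - F(5) = (-5*log(5) + 3*log(7)) - (log(2)) = -5*log(5) - log(2) + 3*log(7).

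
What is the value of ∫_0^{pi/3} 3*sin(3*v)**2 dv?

Use the identity sin^2(3*v) = (1 - cos(6*v))/2.
An antiderivative is F(v) = 3*v/2 - sin(6*v)/4.
Then F(pi/3) - F(0) = (pi/2) - (0) = pi/2.

pi/2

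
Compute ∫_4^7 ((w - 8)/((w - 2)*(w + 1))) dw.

Factor the denominator: w**2 - w - 2 = (w + 1)(w - 2).
Partial fractions: (w - 8)/((w - 2)*(w + 1)) = 3/(w + 1) - 2/(w - 2).
An antiderivative is F(w) = -2*log(w - 2) + 3*log(w + 1).
Then F(7) - F(4) = (-2*log(5) + 9*log(2)) - (-2*log(2) + 3*log(5)) = -5*log(5) + 11*log(2).

-5*log(5) + 11*log(2)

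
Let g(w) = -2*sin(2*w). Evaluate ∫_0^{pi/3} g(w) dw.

-3/2

An antiderivative is F(w) = cos(2*w).
Then F(pi/3) - F(0) = (-1/2) - (1) = -3/2.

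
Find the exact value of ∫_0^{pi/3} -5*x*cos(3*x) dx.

Integrate by parts once (u = x, dv = -5*cos(3*x) dx).
An antiderivative is F(x) = -5*x*sin(3*x)/3 - 5*cos(3*x)/9.
Then F(pi/3) - F(0) = (5/9) - (-5/9) = 10/9.

10/9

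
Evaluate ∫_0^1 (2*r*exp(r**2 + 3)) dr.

-exp(3) + exp(4)

Let u = r**2 + 3, so du = 2*r dr. When r = 0, u = 3; when r = 1, u = 4.
The integral becomes ∫ exp(u) du from 3 to 4, with antiderivative exp(u).
Back in r: F(r) = exp(r**2 + 3).
Then F(1) - F(0) = (exp(4)) - (exp(3)) = -exp(3) + exp(4).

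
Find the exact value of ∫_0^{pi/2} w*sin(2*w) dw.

pi/4

Integrate by parts once (u = w, dv = sin(2*w) dw).
An antiderivative is F(w) = -w*cos(2*w)/2 + sin(2*w)/4.
Then F(pi/2) - F(0) = (pi/4) - (0) = pi/4.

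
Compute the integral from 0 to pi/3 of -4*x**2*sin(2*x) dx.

-sqrt(3)*pi/3 - pi**2/9 + 3/2

Integrate by parts twice (u = x^2, dv = -4*sin(2*x) dx).
An antiderivative is F(x) = 2*x**2*cos(2*x) - 2*x*sin(2*x) - cos(2*x).
Then F(pi/3) - F(0) = (-sqrt(3)*pi/3 - pi**2/9 + 1/2) - (-1) = -sqrt(3)*pi/3 - pi**2/9 + 3/2.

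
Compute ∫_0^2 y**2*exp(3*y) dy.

-2/27 + 26*exp(6)/27

Integrate by parts twice (u = y^2, dv = exp(3*y) dy).
An antiderivative is F(y) = (9*y**2 - 6*y + 2)*exp(3*y)/27.
Then F(2) - F(0) = (26*exp(6)/27) - (2/27) = -2/27 + 26*exp(6)/27.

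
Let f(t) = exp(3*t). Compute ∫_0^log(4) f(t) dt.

21

Let u = exp(t), so du = exp(t) dt. When t = 0, u = 1; when t = log(4), u = 4.
The integral becomes ∫ u**2 du from 1 to 4, with antiderivative u**3/3.
Back in t: F(t) = exp(3*t)/3.
Then F(log(4)) - F(0) = (64/3) - (1/3) = 21.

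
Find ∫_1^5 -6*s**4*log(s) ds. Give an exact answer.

Integrate by parts once (u = ln s, dv = -6*s**4 ds).
An antiderivative is F(s) = -6*s**5*(5*log(s) - 1)/25.
Then F(5) - F(1) = (750 - 3750*log(5)) - (6/25) = 18744/25 - 3750*log(5).

18744/25 - 3750*log(5)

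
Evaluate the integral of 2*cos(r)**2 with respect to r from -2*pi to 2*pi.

4*pi

Use the identity cos^2(r) = (1 + cos(2*r))/2.
An antiderivative is F(r) = r + sin(2*r)/2.
Then F(2*pi) - F(-2*pi) = (2*pi) - (-2*pi) = 4*pi.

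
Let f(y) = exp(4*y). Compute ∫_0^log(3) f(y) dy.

Let u = exp(y), so du = exp(y) dy. When y = 0, u = 1; when y = log(3), u = 3.
The integral becomes ∫ u**3 du from 1 to 3, with antiderivative u**4/4.
Back in y: F(y) = exp(4*y)/4.
Then F(log(3)) - F(0) = (81/4) - (1/4) = 20.

20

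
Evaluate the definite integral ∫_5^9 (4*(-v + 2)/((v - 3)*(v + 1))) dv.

-3*log(5) + 2*log(3)

Factor the denominator: v**2 - 2*v - 3 = (v + 1)(v - 3).
Partial fractions: 4*(-v + 2)/((v - 3)*(v + 1)) = -3/(v + 1) - 1/(v - 3).
An antiderivative is F(v) = -log(v - 3) - 3*log(v + 1).
Then F(9) - F(5) = (-3*log(5) - 4*log(2) - log(3)) - (-3*log(3) - 4*log(2)) = -3*log(5) + 2*log(3).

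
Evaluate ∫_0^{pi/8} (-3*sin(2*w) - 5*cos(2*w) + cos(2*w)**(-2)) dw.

An antiderivative is F(w) = -5*sin(2*w)/2 + 3*cos(2*w)/2 + tan(2*w)/2.
Then F(pi/8) - F(0) = (1/2 - sqrt(2)/2) - (3/2) = -1 - sqrt(2)/2.

-1 - sqrt(2)/2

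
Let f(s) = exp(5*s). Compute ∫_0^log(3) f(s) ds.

Let u = exp(s), so du = exp(s) ds. When s = 0, u = 1; when s = log(3), u = 3.
The integral becomes ∫ u**4 du from 1 to 3, with antiderivative u**5/5.
Back in s: F(s) = exp(5*s)/5.
Then F(log(3)) - F(0) = (243/5) - (1/5) = 242/5.

242/5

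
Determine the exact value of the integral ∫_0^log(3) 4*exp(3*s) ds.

104/3

Let u = exp(s), so du = exp(s) ds. When s = 0, u = 1; when s = log(3), u = 3.
The integral becomes 4·∫ u**2 du from 1 to 3, with antiderivative 4*u**3/3.
Back in s: F(s) = 4*exp(3*s)/3.
Then F(log(3)) - F(0) = (36) - (4/3) = 104/3.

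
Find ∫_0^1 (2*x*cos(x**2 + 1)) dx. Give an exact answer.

Let u = x**2 + 1, so du = 2*x dx. When x = 0, u = 1; when x = 1, u = 2.
The integral becomes ∫ cos(u) du from 1 to 2, with antiderivative sin(u).
Back in x: F(x) = sin(x**2 + 1).
Then F(1) - F(0) = (sin(2)) - (sin(1)) = -sin(1) + sin(2).

-sin(1) + sin(2)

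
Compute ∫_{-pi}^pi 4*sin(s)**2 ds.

4*pi

Use the identity sin^2(s) = (1 - cos(2*s))/2.
An antiderivative is F(s) = 2*s - sin(2*s).
Then F(pi) - F(-pi) = (2*pi) - (-2*pi) = 4*pi.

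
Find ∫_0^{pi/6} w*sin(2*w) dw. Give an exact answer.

-pi/24 + sqrt(3)/8

Integrate by parts once (u = w, dv = sin(2*w) dw).
An antiderivative is F(w) = -w*cos(2*w)/2 + sin(2*w)/4.
Then F(pi/6) - F(0) = (-pi/24 + sqrt(3)/8) - (0) = -pi/24 + sqrt(3)/8.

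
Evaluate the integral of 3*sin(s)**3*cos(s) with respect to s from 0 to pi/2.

Let u = sin(s), so du = cos(s) ds. When s = 0, u = 0; when s = pi/2, u = 1.
The integral becomes 3·∫ u**3 du from 0 to 1, with antiderivative 3*u**4/4.
Back in s: F(s) = 3*sin(s)**4/4.
Then F(pi/2) - F(0) = (3/4) - (0) = 3/4.

3/4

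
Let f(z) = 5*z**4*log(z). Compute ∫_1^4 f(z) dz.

Integrate by parts once (u = ln z, dv = 5*z**4 dz).
An antiderivative is F(z) = z**5*(5*log(z) - 1)/5.
Then F(4) - F(1) = (-1024/5 + 2048*log(2)) - (-1/5) = -1023/5 + 2048*log(2).

-1023/5 + 2048*log(2)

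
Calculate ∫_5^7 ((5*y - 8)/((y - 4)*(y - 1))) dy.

-log(2) + 5*log(3)

Factor the denominator: y**2 - 5*y + 4 = (y - 1)(y - 4).
Partial fractions: (5*y - 8)/((y - 4)*(y - 1)) = 1/(y - 1) + 4/(y - 4).
An antiderivative is F(y) = 4*log(y - 4) + log(y - 1).
Then F(7) - F(5) = (log(2) + 5*log(3)) - (log(4)) = -log(2) + 5*log(3).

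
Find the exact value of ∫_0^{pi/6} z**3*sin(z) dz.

Integrate by parts 3 times (u = z^3, dv = sin(z) dz).
An antiderivative is F(z) = -z**3*cos(z) + 3*z**2*sin(z) + 6*z*cos(z) - 6*sin(z).
Then F(pi/6) - F(0) = (-3 - sqrt(3)*pi**3/432 + pi**2/24 + sqrt(3)*pi/2) - (0) = -3 - sqrt(3)*pi**3/432 + pi**2/24 + sqrt(3)*pi/2.

-3 - sqrt(3)*pi**3/432 + pi**2/24 + sqrt(3)*pi/2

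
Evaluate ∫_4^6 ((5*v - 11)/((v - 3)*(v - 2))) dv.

Factor the denominator: v**2 - 5*v + 6 = (v - 2)(v - 3).
Partial fractions: (5*v - 11)/((v - 3)*(v - 2)) = 1/(v - 2) + 4/(v - 3).
An antiderivative is F(v) = 4*log(v - 3) + log(v - 2).
Then F(6) - F(4) = (2*log(2) + 4*log(3)) - (log(2)) = log(2) + 4*log(3).

log(2) + 4*log(3)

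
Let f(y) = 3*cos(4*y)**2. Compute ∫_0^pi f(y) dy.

3*pi/2

Use the identity cos^2(4*y) = (1 + cos(8*y))/2.
An antiderivative is F(y) = 3*y/2 + 3*sin(8*y)/16.
Then F(pi) - F(0) = (3*pi/2) - (0) = 3*pi/2.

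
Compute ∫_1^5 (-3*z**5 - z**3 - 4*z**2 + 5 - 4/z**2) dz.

By the power rule, an antiderivative is F(z) = -z**6/2 - z**4/4 - 4*z**3/3 + 5*z + 4/z.
Then F(5) - F(1) = (-486577/60) - (83/12) = -121748/15.

-121748/15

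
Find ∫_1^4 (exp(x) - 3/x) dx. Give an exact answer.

An antiderivative is F(x) = exp(x) - 3*log(x).
Then F(4) - F(1) = (-log(64) + exp(4)) - (exp(1)) = -log(64) - exp(1) + exp(4).

-log(64) - exp(1) + exp(4)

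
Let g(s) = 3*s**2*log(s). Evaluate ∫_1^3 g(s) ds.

-26/3 + 27*log(3)

Integrate by parts once (u = ln s, dv = 3*s**2 ds).
An antiderivative is F(s) = s**3*(3*log(s) - 1)/3.
Then F(3) - F(1) = (-9 + 27*log(3)) - (-1/3) = -26/3 + 27*log(3).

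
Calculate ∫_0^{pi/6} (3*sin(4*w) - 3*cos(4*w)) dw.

9/8 - 3*sqrt(3)/8

An antiderivative is F(w) = -3*sin(4*w)/4 - 3*cos(4*w)/4.
Then F(pi/6) - F(0) = (3/8 - 3*sqrt(3)/8) - (-3/4) = 9/8 - 3*sqrt(3)/8.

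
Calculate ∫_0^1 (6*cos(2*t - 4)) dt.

Let u = 2*t - 4, so du = 2 dt. When t = 0, u = -4; when t = 1, u = -2.
The integral becomes 3·∫ cos(u) du from -4 to -2, with antiderivative 3*sin(u).
Back in t: F(t) = 3*sin(2*t - 4).
Then F(1) - F(0) = (-3*sin(2)) - (-3*sin(4)) = -3*sin(2) + 3*sin(4).

-3*sin(2) + 3*sin(4)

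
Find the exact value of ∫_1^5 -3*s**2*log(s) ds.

Integrate by parts once (u = ln s, dv = -3*s**2 ds).
An antiderivative is F(s) = -s**3*(3*log(s) - 1)/3.
Then F(5) - F(1) = (125/3 - 125*log(5)) - (1/3) = 124/3 - 125*log(5).

124/3 - 125*log(5)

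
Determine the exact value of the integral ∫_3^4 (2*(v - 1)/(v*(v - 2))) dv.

Factor the denominator: v**2 - 2*v = v(v - 2).
Partial fractions: 2*(v - 1)/(v*(v - 2)) = 1/v + 1/(v - 2).
An antiderivative is F(v) = log(v) + log(v - 2).
Then F(4) - F(3) = (log(8)) - (log(3)) = log(8/3).

log(8/3)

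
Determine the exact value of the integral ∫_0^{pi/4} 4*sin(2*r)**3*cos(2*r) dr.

Let u = sin(2*r), so du = 2*cos(2*r) dr. When r = 0, u = 0; when r = pi/4, u = 1.
The integral becomes 2·∫ u**3 du from 0 to 1, with antiderivative u**4/2.
Back in r: F(r) = sin(2*r)**4/2.
Then F(pi/4) - F(0) = (1/2) - (0) = 1/2.

1/2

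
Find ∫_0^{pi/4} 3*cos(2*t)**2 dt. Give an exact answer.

Use the identity cos^2(2*t) = (1 + cos(4*t))/2.
An antiderivative is F(t) = 3*t/2 + 3*sin(4*t)/8.
Then F(pi/4) - F(0) = (3*pi/8) - (0) = 3*pi/8.

3*pi/8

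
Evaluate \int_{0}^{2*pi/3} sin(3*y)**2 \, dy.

Use the identity sin^2(3*y) = (1 - cos(6*y))/2.
An antiderivative is F(y) = y/2 - sin(6*y)/12.
Then F(2*pi/3) - F(0) = (pi/3) - (0) = pi/3.

pi/3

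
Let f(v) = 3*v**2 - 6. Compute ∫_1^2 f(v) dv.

By the power rule, an antiderivative is F(v) = v**3 - 6*v.
Then F(2) - F(1) = (-4) - (-5) = 1.

1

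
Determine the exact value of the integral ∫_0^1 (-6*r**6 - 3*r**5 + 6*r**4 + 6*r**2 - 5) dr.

-221/70

By the power rule, an antiderivative is F(r) = -6*r**7/7 - r**6/2 + 6*r**5/5 + 2*r**3 - 5*r.
Then F(1) - F(0) = (-221/70) - (0) = -221/70.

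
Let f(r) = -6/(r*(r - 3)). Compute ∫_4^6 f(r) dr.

-log(4)

Factor the denominator: r**2 - 3*r = r(r - 3).
Partial fractions: -6/(r*(r - 3)) = 2/r - 2/(r - 3).
An antiderivative is F(r) = 2*log(r) - 2*log(r - 3).
Then F(6) - F(4) = (log(4)) - (log(16)) = -log(4).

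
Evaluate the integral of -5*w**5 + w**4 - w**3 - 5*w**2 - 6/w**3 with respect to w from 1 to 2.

By the power rule, an antiderivative is F(w) = -5*w**6/6 + w**5/5 - w**4/4 - 5*w**3/3 + 3/w**2.
Then F(2) - F(1) = (-3811/60) - (9/20) = -1919/30.

-1919/30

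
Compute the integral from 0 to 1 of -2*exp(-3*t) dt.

-2/3 + 2*exp(-3)/3

An antiderivative is F(t) = 2*exp(-3*t)/3.
Then F(1) - F(0) = (2*exp(-3)/3) - (2/3) = -2/3 + 2*exp(-3)/3.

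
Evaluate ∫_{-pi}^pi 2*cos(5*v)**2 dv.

2*pi

Use the identity cos^2(5*v) = (1 + cos(10*v))/2.
An antiderivative is F(v) = v + sin(10*v)/10.
Then F(pi) - F(-pi) = (pi) - (-pi) = 2*pi.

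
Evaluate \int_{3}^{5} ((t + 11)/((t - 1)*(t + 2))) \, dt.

-3*log(7) + 4*log(2) + 3*log(5)

Factor the denominator: t**2 + t - 2 = (t + 2)(t - 1).
Partial fractions: (t + 11)/((t - 1)*(t + 2)) = -3/(t + 2) + 4/(t - 1).
An antiderivative is F(t) = 4*log(t - 1) - 3*log(t + 2).
Then F(5) - F(3) = (-3*log(7) + 8*log(2)) - (-3*log(5) + 4*log(2)) = -3*log(7) + 4*log(2) + 3*log(5).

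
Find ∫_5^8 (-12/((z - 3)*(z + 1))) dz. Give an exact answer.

-3*log(5) + 3*log(3)

Factor the denominator: z**2 - 2*z - 3 = (z + 1)(z - 3).
Partial fractions: -12/((z - 3)*(z + 1)) = 3/(z + 1) - 3/(z - 3).
An antiderivative is F(z) = -3*log(z - 3) + 3*log(z + 1).
Then F(8) - F(5) = (-3*log(5) + 6*log(3)) - (log(27)) = -3*log(5) + 3*log(3).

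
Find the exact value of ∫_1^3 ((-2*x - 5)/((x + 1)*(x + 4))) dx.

log(5/14)

Factor the denominator: x**2 + 5*x + 4 = (x + 4)(x + 1).
Partial fractions: (-2*x - 5)/((x + 1)*(x + 4)) = -1/(x + 4) - 1/(x + 1).
An antiderivative is F(x) = -log(x + 1) - log(x + 4).
Then F(3) - F(1) = (-log(28)) - (-log(10)) = log(5/14).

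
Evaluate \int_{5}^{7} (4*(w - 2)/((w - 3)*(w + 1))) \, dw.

Factor the denominator: w**2 - 2*w - 3 = (w + 1)(w - 3).
Partial fractions: 4*(w - 2)/((w - 3)*(w + 1)) = 3/(w + 1) + 1/(w - 3).
An antiderivative is F(w) = log(w - 3) + 3*log(w + 1).
Then F(7) - F(5) = (11*log(2)) - (4*log(2) + 3*log(3)) = -3*log(3) + 7*log(2).

-3*log(3) + 7*log(2)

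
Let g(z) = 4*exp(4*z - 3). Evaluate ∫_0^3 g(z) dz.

-(1 - exp(12))*exp(-3)

Let u = 4*z - 3, so du = 4 dz. When z = 0, u = -3; when z = 3, u = 9.
The integral becomes ∫ exp(u) du from -3 to 9, with antiderivative exp(u).
Back in z: F(z) = exp(4*z - 3).
Then F(3) - F(0) = (exp(9)) - (exp(-3)) = -(1 - exp(12))*exp(-3).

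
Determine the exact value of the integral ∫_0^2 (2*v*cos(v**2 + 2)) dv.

-sin(2) + sin(6)

Let u = v**2 + 2, so du = 2*v dv. When v = 0, u = 2; when v = 2, u = 6.
The integral becomes ∫ cos(u) du from 2 to 6, with antiderivative sin(u).
Back in v: F(v) = sin(v**2 + 2).
Then F(2) - F(0) = (sin(6)) - (sin(2)) = -sin(2) + sin(6).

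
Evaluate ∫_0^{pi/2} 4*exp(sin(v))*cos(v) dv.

-4 + 4*E

Let u = sin(v), so du = cos(v) dv. When v = 0, u = 0; when v = pi/2, u = 1.
The integral becomes 4·∫ exp(u) du from 0 to 1, with antiderivative 4*exp(u).
Back in v: F(v) = 4*exp(sin(v)).
Then F(pi/2) - F(0) = (4*E) - (4) = -4 + 4*E.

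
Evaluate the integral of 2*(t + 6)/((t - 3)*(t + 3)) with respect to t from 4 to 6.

Factor the denominator: t**2 - 9 = (t + 3)(t - 3).
Partial fractions: 2*(t + 6)/((t - 3)*(t + 3)) = -1/(t + 3) + 3/(t - 3).
An antiderivative is F(t) = 3*log(t - 3) - log(t + 3).
Then F(6) - F(4) = (log(3)) - (-log(7)) = log(21).

log(21)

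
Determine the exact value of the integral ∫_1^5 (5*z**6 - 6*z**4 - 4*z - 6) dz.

By the power rule, an antiderivative is F(z) = 5*z**7/7 - 6*z**5/5 - 2*z**2 - 6*z.
Then F(5) - F(1) = (363815/7) - (-297/35) = 1819372/35.

1819372/35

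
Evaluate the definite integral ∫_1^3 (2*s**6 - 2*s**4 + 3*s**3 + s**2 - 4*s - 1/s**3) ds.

By the power rule, an antiderivative is F(s) = 2*s**7/7 - 2*s**5/5 + 3*s**4/4 + s**3/3 - 2*s**2 + 1/(2*s**2).
Then F(3) - F(1) = (730123/1260) - (-223/420) = 182698/315.

182698/315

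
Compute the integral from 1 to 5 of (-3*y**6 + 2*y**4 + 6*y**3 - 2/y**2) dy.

-219084/7

By the power rule, an antiderivative is F(y) = -3*y**7/7 + 2*y**5/5 + 3*y**4/2 + 2/y.
Then F(5) - F(1) = (-2190597/70) - (243/70) = -219084/7.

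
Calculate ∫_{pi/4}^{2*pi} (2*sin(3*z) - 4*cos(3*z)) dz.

An antiderivative is F(z) = -4*sin(3*z)/3 - 2*cos(3*z)/3.
Then F(2*pi) - F(pi/4) = (-2/3) - (-sqrt(2)/3) = -2/3 + sqrt(2)/3.

-2/3 + sqrt(2)/3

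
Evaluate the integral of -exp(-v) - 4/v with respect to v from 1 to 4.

-8*log(2) - exp(-1) + exp(-4)

An antiderivative is F(v) = -4*log(v) + exp(-v).
Then F(4) - F(1) = (-8*log(2) + exp(-4)) - (exp(-1)) = -8*log(2) - exp(-1) + exp(-4).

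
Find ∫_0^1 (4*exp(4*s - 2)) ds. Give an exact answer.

2*sinh(2)

Let u = 4*s - 2, so du = 4 ds. When s = 0, u = -2; when s = 1, u = 2.
The integral becomes ∫ exp(u) du from -2 to 2, with antiderivative exp(u).
Back in s: F(s) = exp(4*s - 2).
Then F(1) - F(0) = (exp(2)) - (exp(-2)) = 2*sinh(2).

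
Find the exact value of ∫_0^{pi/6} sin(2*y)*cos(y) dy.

2/3 - sqrt(3)/4

Use the identity sin(2*y)cos(y) = [sin(3*y) + sin(y)]/2.
An antiderivative is F(y) = -cos(y)/2 - cos(3*y)/6.
Then F(pi/6) - F(0) = (-sqrt(3)/4) - (-2/3) = 2/3 - sqrt(3)/4.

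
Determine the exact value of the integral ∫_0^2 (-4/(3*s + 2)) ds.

An antiderivative is F(s) = -4*log(3*s + 2)/3.
Then F(2) - F(0) = (-log(16)) - (-4*log(2)/3) = -8*log(2)/3.

-8*log(2)/3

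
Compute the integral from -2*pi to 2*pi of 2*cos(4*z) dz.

An antiderivative is F(z) = sin(4*z)/2.
Then F(2*pi) - F(-2*pi) = (0) - (0) = 0.

0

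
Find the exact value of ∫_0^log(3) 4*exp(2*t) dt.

An antiderivative is F(t) = 2*exp(2*t).
Then F(log(3)) - F(0) = (18) - (2) = 16.

16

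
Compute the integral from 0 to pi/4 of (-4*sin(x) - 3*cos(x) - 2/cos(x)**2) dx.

-6 + sqrt(2)/2

An antiderivative is F(x) = -3*sin(x) + 4*cos(x) - 2*tan(x).
Then F(pi/4) - F(0) = (-2 + sqrt(2)/2) - (4) = -6 + sqrt(2)/2.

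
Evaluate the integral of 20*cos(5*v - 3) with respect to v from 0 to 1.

4*sin(3) + 4*sin(2)

Let u = 5*v - 3, so du = 5 dv. When v = 0, u = -3; when v = 1, u = 2.
The integral becomes 4·∫ cos(u) du from -3 to 2, with antiderivative 4*sin(u).
Back in v: F(v) = 4*sin(5*v - 3).
Then F(1) - F(0) = (4*sin(2)) - (-4*sin(3)) = 4*sin(3) + 4*sin(2).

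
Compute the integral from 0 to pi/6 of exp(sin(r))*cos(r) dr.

-1 + exp(1/2)

Let u = sin(r), so du = cos(r) dr. When r = 0, u = 0; when r = pi/6, u = 1/2.
The integral becomes ∫ exp(u) du from 0 to 1/2, with antiderivative exp(u).
Back in r: F(r) = exp(sin(r)).
Then F(pi/6) - F(0) = (exp(1/2)) - (1) = -1 + exp(1/2).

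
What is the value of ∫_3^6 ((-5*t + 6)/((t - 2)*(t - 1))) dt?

-7*log(2) - log(5)

Factor the denominator: t**2 - 3*t + 2 = (t - 1)(t - 2).
Partial fractions: (-5*t + 6)/((t - 2)*(t - 1)) = -1/(t - 1) - 4/(t - 2).
An antiderivative is F(t) = -4*log(t - 2) - log(t - 1).
Then F(6) - F(3) = (-8*log(2) - log(5)) - (-log(2)) = -7*log(2) - log(5).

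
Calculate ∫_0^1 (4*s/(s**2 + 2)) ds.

log(9/4)

Let u = s**2 + 2, so du = 2*s ds. When s = 0, u = 2; when s = 1, u = 3.
The integral becomes 2·∫ 1/u du from 2 to 3, with antiderivative 2*log(u).
Back in s: F(s) = 2*log(s**2 + 2).
Then F(1) - F(0) = (log(9)) - (log(4)) = log(9/4).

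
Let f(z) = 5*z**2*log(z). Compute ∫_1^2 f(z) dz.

Integrate by parts once (u = ln z, dv = 5*z**2 dz).
An antiderivative is F(z) = 5*z**3*(3*log(z) - 1)/9.
Then F(2) - F(1) = (-40/9 + 40*log(2)/3) - (-5/9) = -35/9 + 40*log(2)/3.

-35/9 + 40*log(2)/3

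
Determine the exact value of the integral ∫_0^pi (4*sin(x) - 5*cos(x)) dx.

An antiderivative is F(x) = -5*sin(x) - 4*cos(x).
Then F(pi) - F(0) = (4) - (-4) = 8.

8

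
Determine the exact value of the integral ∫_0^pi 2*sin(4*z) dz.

0

An antiderivative is F(z) = -cos(4*z)/2.
Then F(pi) - F(0) = (-1/2) - (-1/2) = 0.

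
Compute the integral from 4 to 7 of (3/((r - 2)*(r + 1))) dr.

Factor the denominator: r**2 - r - 2 = (r + 1)(r - 2).
Partial fractions: 3/((r - 2)*(r + 1)) = -1/(r + 1) + 1/(r - 2).
An antiderivative is F(r) = log(r - 2) - log(r + 1).
Then F(7) - F(4) = (log(5/8)) - (log(2/5)) = log(25/16).

log(25/16)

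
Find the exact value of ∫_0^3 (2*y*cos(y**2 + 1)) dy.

Let u = y**2 + 1, so du = 2*y dy. When y = 0, u = 1; when y = 3, u = 10.
The integral becomes ∫ cos(u) du from 1 to 10, with antiderivative sin(u).
Back in y: F(y) = sin(y**2 + 1).
Then F(3) - F(0) = (sin(10)) - (sin(1)) = -sin(1) + sin(10).

-sin(1) + sin(10)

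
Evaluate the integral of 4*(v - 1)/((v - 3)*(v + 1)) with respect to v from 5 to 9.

log(25)

Factor the denominator: v**2 - 2*v - 3 = (v + 1)(v - 3).
Partial fractions: 4*(v - 1)/((v - 3)*(v + 1)) = 2/(v + 1) + 2/(v - 3).
An antiderivative is F(v) = 2*log(v - 3) + 2*log(v + 1).
Then F(9) - F(5) = (2*log(3) + 4*log(2) + 2*log(5)) - (2*log(3) + 4*log(2)) = log(25).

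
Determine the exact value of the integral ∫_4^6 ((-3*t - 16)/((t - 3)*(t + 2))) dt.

-7*log(3) + 4*log(2)

Factor the denominator: t**2 - t - 6 = (t + 2)(t - 3).
Partial fractions: (-3*t - 16)/((t - 3)*(t + 2)) = 2/(t + 2) - 5/(t - 3).
An antiderivative is F(t) = -5*log(t - 3) + 2*log(t + 2).
Then F(6) - F(4) = (-5*log(3) + 6*log(2)) - (log(36)) = -7*log(3) + 4*log(2).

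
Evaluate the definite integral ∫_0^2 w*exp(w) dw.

Integrate by parts once (u = w, dv = exp(w) dw).
An antiderivative is F(w) = (w - 1)*exp(w).
Then F(2) - F(0) = (exp(2)) - (-1) = 1 + exp(2).

1 + exp(2)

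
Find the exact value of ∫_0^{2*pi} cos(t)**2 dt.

Use the identity cos^2(t) = (1 + cos(2*t))/2.
An antiderivative is F(t) = t/2 + sin(2*t)/4.
Then F(2*pi) - F(0) = (pi) - (0) = pi.

pi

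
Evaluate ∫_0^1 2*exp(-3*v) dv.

2/3 - 2*exp(-3)/3

An antiderivative is F(v) = -2*exp(-3*v)/3.
Then F(1) - F(0) = (-2*exp(-3)/3) - (-2/3) = 2/3 - 2*exp(-3)/3.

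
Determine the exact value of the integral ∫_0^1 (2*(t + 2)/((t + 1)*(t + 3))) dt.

Factor the denominator: t**2 + 4*t + 3 = (t + 3)(t + 1).
Partial fractions: 2*(t + 2)/((t + 1)*(t + 3)) = 1/(t + 3) + 1/(t + 1).
An antiderivative is F(t) = log(t + 1) + log(t + 3).
Then F(1) - F(0) = (log(8)) - (log(3)) = log(8/3).

log(8/3)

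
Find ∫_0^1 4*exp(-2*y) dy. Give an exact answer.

An antiderivative is F(y) = -2*exp(-2*y).
Then F(1) - F(0) = (-2*exp(-2)) - (-2) = 2 - 2*exp(-2).

2 - 2*exp(-2)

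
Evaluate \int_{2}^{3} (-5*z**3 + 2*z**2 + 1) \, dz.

By the power rule, an antiderivative is F(z) = -5*z**4/4 + 2*z**3/3 + z.
Then F(3) - F(2) = (-321/4) - (-38/3) = -811/12.

-811/12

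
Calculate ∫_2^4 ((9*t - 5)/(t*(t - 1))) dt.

5*log(2) + 4*log(3)

Factor the denominator: t**2 - t = t(t - 1).
Partial fractions: (9*t - 5)/(t*(t - 1)) = 5/t + 4/(t - 1).
An antiderivative is F(t) = 5*log(t) + 4*log(t - 1).
Then F(4) - F(2) = (4*log(3) + 10*log(2)) - (log(32)) = 5*log(2) + 4*log(3).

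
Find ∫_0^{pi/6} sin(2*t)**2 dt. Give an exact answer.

-sqrt(3)/16 + pi/12

Use the identity sin^2(2*t) = (1 - cos(4*t))/2.
An antiderivative is F(t) = t/2 - sin(4*t)/8.
Then F(pi/6) - F(0) = (-sqrt(3)/16 + pi/12) - (0) = -sqrt(3)/16 + pi/12.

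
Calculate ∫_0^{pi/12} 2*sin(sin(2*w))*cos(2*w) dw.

Let u = sin(2*w), so du = 2*cos(2*w) dw. When w = 0, u = 0; when w = pi/12, u = 1/2.
The integral becomes ∫ sin(u) du from 0 to 1/2, with antiderivative -cos(u).
Back in w: F(w) = -cos(sin(2*w)).
Then F(pi/12) - F(0) = (-cos(1/2)) - (-1) = 1 - cos(1/2).

1 - cos(1/2)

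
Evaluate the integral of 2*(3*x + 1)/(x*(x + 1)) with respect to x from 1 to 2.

log(81/4)

Factor the denominator: x**2 + x = (x + 1)x.
Partial fractions: 2*(3*x + 1)/(x*(x + 1)) = 4/(x + 1) + 2/x.
An antiderivative is F(x) = 2*log(x) + 4*log(x + 1).
Then F(2) - F(1) = (2*log(2) + 4*log(3)) - (log(16)) = log(81/4).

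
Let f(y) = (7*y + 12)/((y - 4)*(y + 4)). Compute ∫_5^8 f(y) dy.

-2*log(3) + 14*log(2)

Factor the denominator: y**2 - 16 = (y + 4)(y - 4).
Partial fractions: (7*y + 12)/((y - 4)*(y + 4)) = 2/(y + 4) + 5/(y - 4).
An antiderivative is F(y) = 5*log(y - 4) + 2*log(y + 4).
Then F(8) - F(5) = (2*log(3) + 14*log(2)) - (log(81)) = -2*log(3) + 14*log(2).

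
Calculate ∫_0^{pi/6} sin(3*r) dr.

1/3

An antiderivative is F(r) = -cos(3*r)/3.
Then F(pi/6) - F(0) = (0) - (-1/3) = 1/3.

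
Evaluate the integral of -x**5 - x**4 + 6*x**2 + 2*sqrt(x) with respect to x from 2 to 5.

By the power rule, an antiderivative is F(x) = -x**6/6 - x**5/5 + 4*x**(3/2)/3 + 2*x**3.
Then F(5) - F(2) = (-17875/6 + 20*sqrt(5)/3) - (-16/15 + 8*sqrt(2)/3) = -29781/10 - 8*sqrt(2)/3 + 20*sqrt(5)/3.

-29781/10 - 8*sqrt(2)/3 + 20*sqrt(5)/3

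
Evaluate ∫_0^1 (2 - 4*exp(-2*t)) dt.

An antiderivative is F(t) = 2*t + 2*exp(-2*t).
Then F(1) - F(0) = (2*exp(-2) + 2) - (2) = 2*exp(-2).

2*exp(-2)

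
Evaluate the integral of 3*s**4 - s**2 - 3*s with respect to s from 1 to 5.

By the power rule, an antiderivative is F(s) = 3*s**5/5 - s**3/3 - 3*s**2/2.
Then F(5) - F(1) = (10775/6) - (-37/30) = 26956/15.

26956/15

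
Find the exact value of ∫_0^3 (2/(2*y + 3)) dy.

Let u = 2*y + 3, so du = 2 dy. When y = 0, u = 3; when y = 3, u = 9.
The integral becomes ∫ 1/u du from 3 to 9, with antiderivative log(u).
Back in y: F(y) = log(2*y + 3).
Then F(3) - F(0) = (log(9)) - (log(3)) = log(3).

log(3)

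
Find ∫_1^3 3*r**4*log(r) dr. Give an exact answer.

Integrate by parts once (u = ln r, dv = 3*r**4 dr).
An antiderivative is F(r) = 3*r**5*(5*log(r) - 1)/25.
Then F(3) - F(1) = (-729/25 + 729*log(3)/5) - (-3/25) = -726/25 + 729*log(3)/5.

-726/25 + 729*log(3)/5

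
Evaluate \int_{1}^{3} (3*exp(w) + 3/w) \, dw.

An antiderivative is F(w) = 3*exp(w) + 3*log(w).
Then F(3) - F(1) = (3*log(3) + 3*exp(3)) - (3*exp(1)) = -3*exp(1) + 3*log(3) + 3*exp(3).

-3*exp(1) + 3*log(3) + 3*exp(3)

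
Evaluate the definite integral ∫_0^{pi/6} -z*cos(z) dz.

Integrate by parts once (u = z, dv = -cos(z) dz).
An antiderivative is F(z) = -z*sin(z) - cos(z).
Then F(pi/6) - F(0) = (-sqrt(3)/2 - pi/12) - (-1) = -sqrt(3)/2 - pi/12 + 1.

-sqrt(3)/2 - pi/12 + 1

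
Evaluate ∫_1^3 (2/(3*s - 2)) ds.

An antiderivative is F(s) = 2*log(3*s - 2)/3.
Then F(3) - F(1) = (2*log(7)/3) - (0) = 2*log(7)/3.

2*log(7)/3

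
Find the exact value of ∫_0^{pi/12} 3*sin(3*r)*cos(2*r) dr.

Use the identity sin(3*r)cos(2*r) = [sin(5*r) + sin(r)]/2.
An antiderivative is F(r) = -3*cos(r)/2 - 3*cos(5*r)/10.
Then F(pi/12) - F(0) = (-9*sqrt(6)/20 - 3*sqrt(2)/10) - (-9/5) = -9*sqrt(6)/20 - 3*sqrt(2)/10 + 9/5.

-9*sqrt(6)/20 - 3*sqrt(2)/10 + 9/5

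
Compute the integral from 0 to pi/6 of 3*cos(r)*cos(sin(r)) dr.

Let u = sin(r), so du = cos(r) dr. When r = 0, u = 0; when r = pi/6, u = 1/2.
The integral becomes 3·∫ cos(u) du from 0 to 1/2, with antiderivative 3*sin(u).
Back in r: F(r) = 3*sin(sin(r)).
Then F(pi/6) - F(0) = (3*sin(1/2)) - (0) = 3*sin(1/2).

3*sin(1/2)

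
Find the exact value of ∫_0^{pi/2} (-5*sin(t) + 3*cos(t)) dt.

-2

An antiderivative is F(t) = 3*sin(t) + 5*cos(t).
Then F(pi/2) - F(0) = (3) - (5) = -2.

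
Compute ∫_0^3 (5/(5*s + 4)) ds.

log(19/4)

Let u = 5*s + 4, so du = 5 ds. When s = 0, u = 4; when s = 3, u = 19.
The integral becomes ∫ 1/u du from 4 to 19, with antiderivative log(u).
Back in s: F(s) = log(5*s + 4).
Then F(3) - F(0) = (log(19)) - (log(4)) = log(19/4).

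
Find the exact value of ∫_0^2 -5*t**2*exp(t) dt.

Integrate by parts twice (u = t^2, dv = -5*exp(t) dt).
An antiderivative is F(t) = (-5*t**2 + 10*t - 10)*exp(t).
Then F(2) - F(0) = (-10*exp(2)) - (-10) = 10 - 10*exp(2).

10 - 10*exp(2)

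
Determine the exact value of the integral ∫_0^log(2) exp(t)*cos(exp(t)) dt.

Let u = exp(t), so du = exp(t) dt. When t = 0, u = 1; when t = log(2), u = 2.
The integral becomes ∫ cos(u) du from 1 to 2, with antiderivative sin(u).
Back in t: F(t) = sin(exp(t)).
Then F(log(2)) - F(0) = (sin(2)) - (sin(1)) = -sin(1) + sin(2).

-sin(1) + sin(2)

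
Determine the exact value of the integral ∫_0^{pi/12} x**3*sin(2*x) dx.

Integrate by parts 3 times (u = x^3, dv = sin(2*x) dx).
An antiderivative is F(x) = -x**3*cos(2*x)/2 + 3*x**2*sin(2*x)/4 + 3*x*cos(2*x)/4 - 3*sin(2*x)/8.
Then F(pi/12) - F(0) = (-3/16 - sqrt(3)*pi**3/6912 + pi**2/384 + sqrt(3)*pi/32) - (0) = -3/16 - sqrt(3)*pi**3/6912 + pi**2/384 + sqrt(3)*pi/32.

-3/16 - sqrt(3)*pi**3/6912 + pi**2/384 + sqrt(3)*pi/32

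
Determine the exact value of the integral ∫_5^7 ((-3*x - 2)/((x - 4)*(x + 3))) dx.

log(4/45)

Factor the denominator: x**2 - x - 12 = (x + 3)(x - 4).
Partial fractions: (-3*x - 2)/((x - 4)*(x + 3)) = -1/(x + 3) - 2/(x - 4).
An antiderivative is F(x) = -2*log(x - 4) - log(x + 3).
Then F(7) - F(5) = (-log(90)) - (-log(8)) = log(4/45).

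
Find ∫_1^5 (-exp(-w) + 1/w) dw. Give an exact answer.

-exp(-1) + exp(-5) + log(5)

An antiderivative is F(w) = log(w) + exp(-w).
Then F(5) - F(1) = (exp(-5) + log(5)) - (exp(-1)) = -exp(-1) + exp(-5) + log(5).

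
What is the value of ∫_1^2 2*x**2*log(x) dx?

-14/9 + 16*log(2)/3

Integrate by parts once (u = ln x, dv = 2*x**2 dx).
An antiderivative is F(x) = 2*x**3*(3*log(x) - 1)/9.
Then F(2) - F(1) = (-16/9 + 16*log(2)/3) - (-2/9) = -14/9 + 16*log(2)/3.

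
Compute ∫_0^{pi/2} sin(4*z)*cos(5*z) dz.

Use the identity sin(4*z)cos(5*z) = [sin(9*z) + sin(-z)]/2.
An antiderivative is F(z) = cos(z)/2 - cos(9*z)/18.
Then F(pi/2) - F(0) = (0) - (4/9) = -4/9.

-4/9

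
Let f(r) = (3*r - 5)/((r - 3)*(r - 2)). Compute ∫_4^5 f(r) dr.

log(32/3)

Factor the denominator: r**2 - 5*r + 6 = (r - 2)(r - 3).
Partial fractions: (3*r - 5)/((r - 3)*(r - 2)) = -1/(r - 2) + 4/(r - 3).
An antiderivative is F(r) = 4*log(r - 3) - log(r - 2).
Then F(5) - F(4) = (log(16/3)) - (-log(2)) = log(32/3).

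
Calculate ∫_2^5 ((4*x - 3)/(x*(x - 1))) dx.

Factor the denominator: x**2 - x = x(x - 1).
Partial fractions: (4*x - 3)/(x*(x - 1)) = 3/x + 1/(x - 1).
An antiderivative is F(x) = 3*log(x) + log(x - 1).
Then F(5) - F(2) = (2*log(2) + 3*log(5)) - (log(8)) = -log(2) + 3*log(5).

-log(2) + 3*log(5)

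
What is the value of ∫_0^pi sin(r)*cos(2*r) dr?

-2/3

Use the identity sin(r)cos(2*r) = [sin(3*r) + sin(-r)]/2.
An antiderivative is F(r) = cos(r)/2 - cos(3*r)/6.
Then F(pi) - F(0) = (-1/3) - (1/3) = -2/3.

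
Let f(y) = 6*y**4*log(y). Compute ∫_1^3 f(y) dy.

-1452/25 + 1458*log(3)/5

Integrate by parts once (u = ln y, dv = 6*y**4 dy).
An antiderivative is F(y) = 6*y**5*(5*log(y) - 1)/25.
Then F(3) - F(1) = (-1458/25 + 1458*log(3)/5) - (-6/25) = -1452/25 + 1458*log(3)/5.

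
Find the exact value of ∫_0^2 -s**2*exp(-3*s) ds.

-2/27 + 50*exp(-6)/27

Integrate by parts twice (u = s^2, dv = -exp(-3*s) ds).
An antiderivative is F(s) = (9*s**2 + 6*s + 2)*exp(-3*s)/27.
Then F(2) - F(0) = (50*exp(-6)/27) - (2/27) = -2/27 + 50*exp(-6)/27.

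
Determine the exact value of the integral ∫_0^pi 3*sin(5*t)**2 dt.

Use the identity sin^2(5*t) = (1 - cos(10*t))/2.
An antiderivative is F(t) = 3*t/2 - 3*sin(10*t)/20.
Then F(pi) - F(0) = (3*pi/2) - (0) = 3*pi/2.

3*pi/2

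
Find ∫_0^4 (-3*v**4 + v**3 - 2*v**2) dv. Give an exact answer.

By the power rule, an antiderivative is F(v) = -3*v**5/5 + v**4/4 - 2*v**3/3.
Then F(4) - F(0) = (-8896/15) - (0) = -8896/15.

-8896/15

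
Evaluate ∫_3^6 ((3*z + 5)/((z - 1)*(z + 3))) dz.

Factor the denominator: z**2 + 2*z - 3 = (z + 3)(z - 1).
Partial fractions: (3*z + 5)/((z - 1)*(z + 3)) = 1/(z + 3) + 2/(z - 1).
An antiderivative is F(z) = 2*log(z - 1) + log(z + 3).
Then F(6) - F(3) = (2*log(3) + 2*log(5)) - (log(24)) = log(75/8).

log(75/8)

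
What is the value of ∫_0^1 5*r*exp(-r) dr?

Integrate by parts once (u = r, dv = 5*exp(-r) dr).
An antiderivative is F(r) = (-5*r - 5)*exp(-r).
Then F(1) - F(0) = (-10*exp(-1)) - (-5) = 5 - 10*exp(-1).

5 - 10*exp(-1)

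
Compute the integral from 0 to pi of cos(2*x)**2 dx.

Use the identity cos^2(2*x) = (1 + cos(4*x))/2.
An antiderivative is F(x) = x/2 + sin(4*x)/8.
Then F(pi) - F(0) = (pi/2) - (0) = pi/2.

pi/2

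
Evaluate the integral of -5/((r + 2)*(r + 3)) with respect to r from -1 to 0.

Factor the denominator: r**2 + 5*r + 6 = (r + 3)(r + 2).
Partial fractions: -5/((r + 2)*(r + 3)) = 5/(r + 3) - 5/(r + 2).
An antiderivative is F(r) = -5*log(r + 2) + 5*log(r + 3).
Then F(0) - F(-1) = (-5*log(2) + 5*log(3)) - (log(32)) = -10*log(2) + 5*log(3).

-10*log(2) + 5*log(3)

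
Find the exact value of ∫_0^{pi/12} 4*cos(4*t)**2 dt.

Use the identity cos^2(4*t) = (1 + cos(8*t))/2.
An antiderivative is F(t) = 2*t + sin(8*t)/4.
Then F(pi/12) - F(0) = (sqrt(3)/8 + pi/6) - (0) = sqrt(3)/8 + pi/6.

sqrt(3)/8 + pi/6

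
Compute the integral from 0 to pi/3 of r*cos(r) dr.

-1/2 + sqrt(3)*pi/6

Integrate by parts once (u = r, dv = cos(r) dr).
An antiderivative is F(r) = r*sin(r) + cos(r).
Then F(pi/3) - F(0) = (1/2 + sqrt(3)*pi/6) - (1) = -1/2 + sqrt(3)*pi/6.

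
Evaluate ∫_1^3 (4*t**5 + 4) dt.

1480/3

By the power rule, an antiderivative is F(t) = 2*t**6/3 + 4*t.
Then F(3) - F(1) = (498) - (14/3) = 1480/3.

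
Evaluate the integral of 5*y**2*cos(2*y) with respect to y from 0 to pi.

Integrate by parts twice (u = y^2, dv = 5*cos(2*y) dy).
An antiderivative is F(y) = 5*y**2*sin(2*y)/2 + 5*y*cos(2*y)/2 - 5*sin(2*y)/4.
Then F(pi) - F(0) = (5*pi/2) - (0) = 5*pi/2.

5*pi/2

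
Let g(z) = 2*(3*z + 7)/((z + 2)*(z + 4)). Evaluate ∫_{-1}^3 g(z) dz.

-5*log(3) + log(5) + 5*log(7)

Factor the denominator: z**2 + 6*z + 8 = (z + 4)(z + 2).
Partial fractions: 2*(3*z + 7)/((z + 2)*(z + 4)) = 5/(z + 4) + 1/(z + 2).
An antiderivative is F(z) = log(z + 2) + 5*log(z + 4).
Then F(3) - F(-1) = (log(5) + 5*log(7)) - (5*log(3)) = -5*log(3) + log(5) + 5*log(7).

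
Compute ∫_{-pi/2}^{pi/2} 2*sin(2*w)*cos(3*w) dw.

Use the identity sin(2*w)cos(3*w) = [sin(5*w) + sin(-w)]/2.
An antiderivative is F(w) = cos(w) - cos(5*w)/5.
Then F(pi/2) - F(-pi/2) = (0) - (0) = 0.

0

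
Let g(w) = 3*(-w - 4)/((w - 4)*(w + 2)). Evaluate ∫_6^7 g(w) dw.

Factor the denominator: w**2 - 2*w - 8 = (w + 2)(w - 4).
Partial fractions: 3*(-w - 4)/((w - 4)*(w + 2)) = 1/(w + 2) - 4/(w - 4).
An antiderivative is F(w) = -4*log(w - 4) + log(w + 2).
Then F(7) - F(6) = (-log(9)) - (-log(2)) = log(2/9).

log(2/9)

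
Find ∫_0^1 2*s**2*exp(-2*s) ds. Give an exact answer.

(-5 + exp(2))*exp(-2)/2

Integrate by parts twice (u = s^2, dv = 2*exp(-2*s) ds).
An antiderivative is F(s) = (-2*s**2 - 2*s - 1)*exp(-2*s)/2.
Then F(1) - F(0) = (-5*exp(-2)/2) - (-1/2) = (-5 + exp(2))*exp(-2)/2.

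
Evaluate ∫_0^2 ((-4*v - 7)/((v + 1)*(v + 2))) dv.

-log(54)

Factor the denominator: v**2 + 3*v + 2 = (v + 2)(v + 1).
Partial fractions: (-4*v - 7)/((v + 1)*(v + 2)) = -1/(v + 2) - 3/(v + 1).
An antiderivative is F(v) = -3*log(v + 1) - log(v + 2).
Then F(2) - F(0) = (-3*log(3) - 2*log(2)) - (-log(2)) = -log(54).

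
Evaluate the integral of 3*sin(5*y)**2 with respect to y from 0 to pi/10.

Use the identity sin^2(5*y) = (1 - cos(10*y))/2.
An antiderivative is F(y) = 3*y/2 - 3*sin(10*y)/20.
Then F(pi/10) - F(0) = (3*pi/20) - (0) = 3*pi/20.

3*pi/20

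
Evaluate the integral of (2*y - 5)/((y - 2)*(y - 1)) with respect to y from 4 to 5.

Factor the denominator: y**2 - 3*y + 2 = (y - 1)(y - 2).
Partial fractions: (2*y - 5)/((y - 2)*(y - 1)) = 3/(y - 1) - 1/(y - 2).
An antiderivative is F(y) = -log(y - 2) + 3*log(y - 1).
Then F(5) - F(4) = (log(64/3)) - (log(27/2)) = -4*log(3) + 7*log(2).

-4*log(3) + 7*log(2)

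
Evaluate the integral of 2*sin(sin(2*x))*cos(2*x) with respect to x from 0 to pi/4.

1 - cos(1)

Let u = sin(2*x), so du = 2*cos(2*x) dx. When x = 0, u = 0; when x = pi/4, u = 1.
The integral becomes ∫ sin(u) du from 0 to 1, with antiderivative -cos(u).
Back in x: F(x) = -cos(sin(2*x)).
Then F(pi/4) - F(0) = (-cos(1)) - (-1) = 1 - cos(1).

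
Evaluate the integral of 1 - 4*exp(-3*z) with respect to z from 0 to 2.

4*exp(-6)/3 + 2/3

An antiderivative is F(z) = z + 4*exp(-3*z)/3.
Then F(2) - F(0) = (4*exp(-6)/3 + 2) - (4/3) = 4*exp(-6)/3 + 2/3.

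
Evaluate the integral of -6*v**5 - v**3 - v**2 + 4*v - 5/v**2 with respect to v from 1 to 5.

-47332/3

By the power rule, an antiderivative is F(v) = -v**6 - v**4/4 - v**3/3 + 2*v**2 + 5/v.
Then F(5) - F(1) = (-189263/12) - (65/12) = -47332/3.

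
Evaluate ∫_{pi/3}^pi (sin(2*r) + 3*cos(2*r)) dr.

An antiderivative is F(r) = 3*sin(2*r)/2 - cos(2*r)/2.
Then F(pi) - F(pi/3) = (-1/2) - (1/4 + 3*sqrt(3)/4) = -3*sqrt(3)/4 - 3/4.

-3*sqrt(3)/4 - 3/4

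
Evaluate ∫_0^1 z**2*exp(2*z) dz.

-1/4 + exp(2)/4

Integrate by parts twice (u = z^2, dv = exp(2*z) dz).
An antiderivative is F(z) = (2*z**2 - 2*z + 1)*exp(2*z)/4.
Then F(1) - F(0) = (exp(2)/4) - (1/4) = -1/4 + exp(2)/4.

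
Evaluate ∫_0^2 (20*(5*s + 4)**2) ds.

Let u = 5*s + 4, so du = 5 ds. When s = 0, u = 4; when s = 2, u = 14.
The integral becomes 4·∫ u**2 du from 4 to 14, with antiderivative 4*u**3/3.
Back in s: F(s) = 4*(5*s + 4)**3/3.
Then F(2) - F(0) = (10976/3) - (256/3) = 10720/3.

10720/3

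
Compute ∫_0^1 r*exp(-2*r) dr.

(-3 + exp(2))*exp(-2)/4

Integrate by parts once (u = r, dv = exp(-2*r) dr).
An antiderivative is F(r) = (-2*r - 1)*exp(-2*r)/4.
Then F(1) - F(0) = (-3*exp(-2)/4) - (-1/4) = (-3 + exp(2))*exp(-2)/4.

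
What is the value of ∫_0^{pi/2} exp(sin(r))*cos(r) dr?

Let u = sin(r), so du = cos(r) dr. When r = 0, u = 0; when r = pi/2, u = 1.
The integral becomes ∫ exp(u) du from 0 to 1, with antiderivative exp(u).
Back in r: F(r) = exp(sin(r)).
Then F(pi/2) - F(0) = (E) - (1) = -1 + E.

-1 + E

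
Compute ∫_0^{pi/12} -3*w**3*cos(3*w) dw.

Integrate by parts 3 times (u = w^3, dv = -3*cos(3*w) dw).
An antiderivative is F(w) = -w**3*sin(3*w) - w**2*cos(3*w) + 2*w*sin(3*w)/3 + 2*cos(3*w)/9.
Then F(pi/12) - F(0) = (sqrt(2)*(-12*pi**2 - pi**3 + 96*pi + 384)/3456) - (2/9) = -2/9 - sqrt(2)*pi**2/288 - sqrt(2)*pi**3/3456 + sqrt(2)*pi/36 + sqrt(2)/9.

-2/9 - sqrt(2)*pi**2/288 - sqrt(2)*pi**3/3456 + sqrt(2)*pi/36 + sqrt(2)/9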